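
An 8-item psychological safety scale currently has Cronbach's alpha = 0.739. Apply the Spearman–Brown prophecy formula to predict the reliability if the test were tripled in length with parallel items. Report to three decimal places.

Length factor m = 3
α' = m·α / (1 + (m−1)·α)
   = 3 × 0.739 / (1 + (3 − 1) × 0.739)
   = 2.2170 / 2.4780 = 0.895

predicted reliability = 0.895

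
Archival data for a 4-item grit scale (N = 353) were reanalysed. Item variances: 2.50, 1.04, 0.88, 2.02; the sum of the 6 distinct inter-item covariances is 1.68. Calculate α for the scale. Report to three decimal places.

ΣVar(i) = 2.50 + 1.04 + 0.88 + 2.02 = 6.44
Sum of distinct covariances = 1.68
σ²_total = ΣVar(i) + 2·Σcov = 6.44 + 2 × 1.68 = 9.80
α = (4/3)·(1 − 6.44/9.80) = 0.457

α = 0.457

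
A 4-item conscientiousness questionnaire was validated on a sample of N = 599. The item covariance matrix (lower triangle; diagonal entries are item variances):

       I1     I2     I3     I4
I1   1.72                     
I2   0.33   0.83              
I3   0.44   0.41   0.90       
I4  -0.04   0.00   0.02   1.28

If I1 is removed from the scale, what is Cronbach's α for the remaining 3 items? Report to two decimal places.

Remaining items: I2, I3, I4 (k = 3).
sum of item variances = 0.83 + 0.90 + 1.28 = 3.01
total variance = 3.01 + 2 × 0.43 = 3.87
α (item deleted) = (3/2)·(1 − 3.01/3.87) = 0.33

α = 0.33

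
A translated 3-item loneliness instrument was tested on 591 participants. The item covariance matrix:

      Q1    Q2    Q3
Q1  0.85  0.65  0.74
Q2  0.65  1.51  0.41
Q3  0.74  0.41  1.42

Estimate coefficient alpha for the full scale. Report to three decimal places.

α = 0.732

ΣVar(i) = 0.85 + 1.51 + 1.42 = 3.78
Σ_{i<j} σ_ij = 1.80
total variance = 3.78 + 2 × 1.80 = 7.38
α = (k/(k−1))·(1 − ΣVar(i)/total variance) = (3/2)·(1 − 3.78/7.38) = 0.732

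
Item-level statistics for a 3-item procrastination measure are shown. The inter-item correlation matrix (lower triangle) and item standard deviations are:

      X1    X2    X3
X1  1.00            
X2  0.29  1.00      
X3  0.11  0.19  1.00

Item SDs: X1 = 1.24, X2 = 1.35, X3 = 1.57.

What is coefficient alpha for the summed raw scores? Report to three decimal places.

α = 0.412

Σσ²ᵢ = 1.24² + 1.35² + 1.57² = 5.8250
Covariances σ_ij = r_ij · s_i · s_j:
  σ(X1,X2) = 0.29 × 1.24 × 1.35 = 0.4855
  σ(X1,X3) = 0.11 × 1.24 × 1.57 = 0.2141
  σ(X2,X3) = 0.19 × 1.35 × 1.57 = 0.4027
σ²_T = Σσ²ᵢ + 2·Σσ_ij = 5.8250 + 2 × 1.1023 = 8.0296
α = (3/2)·(1 − 5.8250/8.0296) = 0.412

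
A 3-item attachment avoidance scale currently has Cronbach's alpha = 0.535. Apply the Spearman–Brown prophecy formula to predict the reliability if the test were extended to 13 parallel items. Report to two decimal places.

Length factor m = 13/3 = 4.3333
α' = m·α / (1 + (m−1)·α)
   = 13/3 × 0.535 / (1 + (13/3 − 1) × 0.535)
   = 2.3183 / 2.7833 = 0.83

predicted reliability = 0.83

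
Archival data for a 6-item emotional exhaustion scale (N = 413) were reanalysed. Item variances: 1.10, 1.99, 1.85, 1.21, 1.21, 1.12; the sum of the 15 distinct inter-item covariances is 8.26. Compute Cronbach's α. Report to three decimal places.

α = 0.793

Σσᵢ² = 1.10 + 1.99 + 1.85 + 1.21 + 1.21 + 1.12 = 8.48
Sum of distinct covariances = 8.26
Var(T) = Σσᵢ² + 2·Σcov = 8.48 + 2 × 8.26 = 25.00
α = (6/5)·(1 − 8.48/25.00) = 0.793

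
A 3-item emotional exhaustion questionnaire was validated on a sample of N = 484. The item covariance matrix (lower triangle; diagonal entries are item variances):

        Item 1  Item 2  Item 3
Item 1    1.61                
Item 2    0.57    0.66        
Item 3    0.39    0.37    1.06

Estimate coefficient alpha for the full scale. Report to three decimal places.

ΣVar(i) = 1.61 + 0.66 + 1.06 = 3.33
Σ_{i<j} σ_ij = 1.33
Var(T) = 3.33 + 2 × 1.33 = 5.99
α = (k/(k−1))·(1 − ΣVar(i)/Var(T)) = (3/2)·(1 − 3.33/5.99) = 0.666

α = 0.666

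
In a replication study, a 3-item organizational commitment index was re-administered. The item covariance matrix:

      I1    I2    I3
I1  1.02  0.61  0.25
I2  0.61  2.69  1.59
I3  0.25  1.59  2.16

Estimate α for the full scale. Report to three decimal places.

Σσᵢ² = 1.02 + 2.69 + 2.16 = 5.87
Sum of the distinct covariances = 2.45
σ²_total = 5.87 + 2 × 2.45 = 10.77
α = (k/(k−1))·(1 − Σσᵢ²/σ²_total) = (3/2)·(1 − 5.87/10.77) = 0.682

α = 0.682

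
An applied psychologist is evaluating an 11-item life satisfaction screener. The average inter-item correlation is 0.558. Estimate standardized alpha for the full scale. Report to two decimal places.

Standardized α = k·r̄ / (1 + (k−1)·r̄) = 11 × 0.558 / (1 + 10 × 0.558)
  = 6.1380 / 6.5800 = 0.93

α = 0.93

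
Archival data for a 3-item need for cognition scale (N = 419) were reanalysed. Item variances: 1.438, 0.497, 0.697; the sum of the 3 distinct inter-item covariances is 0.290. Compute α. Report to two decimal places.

α = 0.27

Σσᵢ² = 1.438 + 0.497 + 0.697 = 2.632
Sum of distinct covariances = 0.290
Var(T) = Σσᵢ² + 2·Σcov = 2.632 + 2 × 0.290 = 3.212
α = (3/2)·(1 − 2.632/3.212) = 0.27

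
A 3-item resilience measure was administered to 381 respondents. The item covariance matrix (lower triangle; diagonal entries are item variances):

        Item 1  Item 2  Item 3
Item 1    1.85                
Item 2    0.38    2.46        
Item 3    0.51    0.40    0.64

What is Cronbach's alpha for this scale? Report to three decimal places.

α = 0.514

Σσ²ᵢ = 1.85 + 2.46 + 0.64 = 4.95
Sum of the distinct covariances = 1.29
σ²_T = 4.95 + 2 × 1.29 = 7.53
α = (k/(k−1))·(1 − Σσ²ᵢ/σ²_T) = (3/2)·(1 − 4.95/7.53) = 0.514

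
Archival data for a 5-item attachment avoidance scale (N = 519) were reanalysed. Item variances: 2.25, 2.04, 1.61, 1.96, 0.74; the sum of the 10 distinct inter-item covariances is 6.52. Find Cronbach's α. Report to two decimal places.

ΣVar(i) = 2.25 + 2.04 + 1.61 + 1.96 + 0.74 = 8.60
Sum of distinct covariances = 6.52
σ²_total = ΣVar(i) + 2·Σcov = 8.60 + 2 × 6.52 = 21.64
α = (5/4)·(1 − 8.60/21.64) = 0.75

Cronbach's α = 0.75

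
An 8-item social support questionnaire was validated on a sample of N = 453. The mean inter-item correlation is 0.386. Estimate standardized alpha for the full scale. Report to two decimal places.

α = 0.83

Standardized α = k·r̄ / (1 + (k−1)·r̄) = 8 × 0.386 / (1 + 7 × 0.386)
  = 3.0880 / 3.7020 = 0.83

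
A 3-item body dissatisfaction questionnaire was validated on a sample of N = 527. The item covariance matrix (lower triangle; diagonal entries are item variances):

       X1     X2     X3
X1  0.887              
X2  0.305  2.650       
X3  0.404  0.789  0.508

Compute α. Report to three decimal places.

Σσ²ᵢ = 0.887 + 2.650 + 0.508 = 4.045
Sum of off-diagonal covariances = 1.498
σ²_total = 4.045 + 2 × 1.498 = 7.041
α = (k/(k−1))·(1 − Σσ²ᵢ/σ²_total) = (3/2)·(1 − 4.045/7.041) = 0.638

α = 0.638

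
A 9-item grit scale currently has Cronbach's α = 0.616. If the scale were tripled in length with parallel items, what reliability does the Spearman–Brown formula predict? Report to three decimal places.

predicted reliability = 0.828

Length factor m = 3
α' = m·α / (1 + (m−1)·α)
   = 3 × 0.616 / (1 + (3 − 1) × 0.616)
   = 1.8480 / 2.2320 = 0.828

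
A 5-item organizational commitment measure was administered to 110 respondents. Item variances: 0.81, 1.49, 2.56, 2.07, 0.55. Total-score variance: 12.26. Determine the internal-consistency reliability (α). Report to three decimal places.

ΣVar(i) = 0.81 + 1.49 + 2.56 + 2.07 + 0.55 = 7.48
α = (k/(k−1))·(1 − ΣVar(i)/σ²_T) = (5/4)·(1 − 7.48/12.26) = 0.487

α = 0.487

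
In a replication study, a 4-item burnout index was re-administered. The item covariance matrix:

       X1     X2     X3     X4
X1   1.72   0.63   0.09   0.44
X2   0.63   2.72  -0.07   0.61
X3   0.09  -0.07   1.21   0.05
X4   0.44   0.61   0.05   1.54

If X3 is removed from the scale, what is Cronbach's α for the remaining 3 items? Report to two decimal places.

Remaining items: X1, X2, X4 (k = 3).
sum of item variances = 1.72 + 2.72 + 1.54 = 5.98
total variance = 5.98 + 2 × 1.68 = 9.34
α (item deleted) = (3/2)·(1 − 5.98/9.34) = 0.54

α = 0.54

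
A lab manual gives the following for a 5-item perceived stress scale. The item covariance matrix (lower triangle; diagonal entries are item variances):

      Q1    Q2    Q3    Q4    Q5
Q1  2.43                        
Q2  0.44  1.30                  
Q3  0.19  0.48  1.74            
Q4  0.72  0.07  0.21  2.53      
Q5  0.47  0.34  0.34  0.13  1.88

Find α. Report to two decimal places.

α = 0.51

Σσ²ᵢ = 2.43 + 1.30 + 1.74 + 2.53 + 1.88 = 9.88
Σ_{i<j} σ_ij = 3.39
Var(T) = 9.88 + 2 × 3.39 = 16.66
α = (k/(k−1))·(1 − Σσ²ᵢ/Var(T)) = (5/4)·(1 − 9.88/16.66) = 0.51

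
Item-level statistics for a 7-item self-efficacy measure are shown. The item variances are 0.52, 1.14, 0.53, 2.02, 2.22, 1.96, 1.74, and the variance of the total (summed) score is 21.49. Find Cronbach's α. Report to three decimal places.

Σσᵢ² = 0.52 + 1.14 + 0.53 + 2.02 + 2.22 + 1.96 + 1.74 = 10.13
α = (k/(k−1))·(1 − Σσᵢ²/σ²_T) = (7/6)·(1 − 10.13/21.49) = 0.617

Cronbach's α = 0.617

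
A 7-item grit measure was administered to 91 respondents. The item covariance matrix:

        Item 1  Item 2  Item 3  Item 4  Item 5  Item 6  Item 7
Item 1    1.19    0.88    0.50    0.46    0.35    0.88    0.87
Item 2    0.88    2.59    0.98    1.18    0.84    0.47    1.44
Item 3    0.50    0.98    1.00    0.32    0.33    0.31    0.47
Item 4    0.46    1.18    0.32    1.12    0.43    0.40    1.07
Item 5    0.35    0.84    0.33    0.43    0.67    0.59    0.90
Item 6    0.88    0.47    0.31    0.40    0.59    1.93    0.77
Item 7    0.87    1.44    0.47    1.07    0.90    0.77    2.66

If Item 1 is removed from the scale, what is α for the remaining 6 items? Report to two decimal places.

α = 0.81

Remaining items: Item 2, Item 3, Item 4, Item 5, Item 6, Item 7 (k = 6).
ΣVar(i) = 2.59 + 1.00 + 1.12 + 0.67 + 1.93 + 2.66 = 9.97
σ²_T = 9.97 + 2 × 10.50 = 30.97
α (item deleted) = (6/5)·(1 − 9.97/30.97) = 0.81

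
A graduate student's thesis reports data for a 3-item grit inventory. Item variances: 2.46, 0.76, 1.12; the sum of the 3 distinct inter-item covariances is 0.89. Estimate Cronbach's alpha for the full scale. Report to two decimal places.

sum of item variances = 2.46 + 0.76 + 1.12 = 4.34
Sum of distinct covariances = 0.89
σ²_total = sum of item variances + 2·Σcov = 4.34 + 2 × 0.89 = 6.12
α = (3/2)·(1 − 4.34/6.12) = 0.44

Cronbach's alpha = 0.44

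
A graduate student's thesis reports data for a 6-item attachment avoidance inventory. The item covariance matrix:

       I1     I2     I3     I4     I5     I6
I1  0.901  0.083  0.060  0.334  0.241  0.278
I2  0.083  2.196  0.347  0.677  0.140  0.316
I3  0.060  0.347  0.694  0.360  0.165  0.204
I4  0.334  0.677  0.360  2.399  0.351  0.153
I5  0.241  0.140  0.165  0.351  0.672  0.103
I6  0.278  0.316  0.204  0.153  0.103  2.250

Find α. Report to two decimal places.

ΣVar(i) = 0.901 + 2.196 + 0.694 + 2.399 + 0.672 + 2.250 = 9.112
Sum of the distinct covariances = 3.812
σ²_total = 9.112 + 2 × 3.812 = 16.736
α = (k/(k−1))·(1 − ΣVar(i)/σ²_total) = (6/5)·(1 − 9.112/16.736) = 0.55

α = 0.55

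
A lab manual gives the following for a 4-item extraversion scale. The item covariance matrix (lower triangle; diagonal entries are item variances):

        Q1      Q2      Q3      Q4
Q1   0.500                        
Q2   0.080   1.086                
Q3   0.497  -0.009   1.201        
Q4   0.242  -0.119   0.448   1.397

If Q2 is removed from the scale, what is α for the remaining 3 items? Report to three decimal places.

α = 0.651

Remaining items: Q1, Q3, Q4 (k = 3).
Σσᵢ² = 0.500 + 1.201 + 1.397 = 3.098
σ²_T = 3.098 + 2 × 1.187 = 5.472
α (item deleted) = (3/2)·(1 − 3.098/5.472) = 0.651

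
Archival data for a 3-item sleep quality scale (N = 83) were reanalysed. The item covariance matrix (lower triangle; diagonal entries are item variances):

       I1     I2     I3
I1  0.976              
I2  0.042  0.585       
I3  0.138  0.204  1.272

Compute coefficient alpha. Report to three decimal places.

coefficient alpha = 0.320

ΣVar(i) = 0.976 + 0.585 + 1.272 = 2.833
Sum of off-diagonal covariances = 0.384
Var(T) = 2.833 + 2 × 0.384 = 3.601
α = (k/(k−1))·(1 − ΣVar(i)/Var(T)) = (3/2)·(1 − 2.833/3.601) = 0.320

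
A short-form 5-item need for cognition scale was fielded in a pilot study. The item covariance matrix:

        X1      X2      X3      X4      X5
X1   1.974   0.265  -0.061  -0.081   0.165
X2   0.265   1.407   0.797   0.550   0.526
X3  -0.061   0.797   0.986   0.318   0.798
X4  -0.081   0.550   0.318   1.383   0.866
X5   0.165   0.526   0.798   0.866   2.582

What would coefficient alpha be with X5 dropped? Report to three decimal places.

Remaining items: X1, X2, X3, X4 (k = 4).
Σσᵢ² = 1.974 + 1.407 + 0.986 + 1.383 = 5.750
total variance = 5.750 + 2 × 1.788 = 9.326
α (item deleted) = (4/3)·(1 − 5.750/9.326) = 0.511

coefficient alpha = 0.511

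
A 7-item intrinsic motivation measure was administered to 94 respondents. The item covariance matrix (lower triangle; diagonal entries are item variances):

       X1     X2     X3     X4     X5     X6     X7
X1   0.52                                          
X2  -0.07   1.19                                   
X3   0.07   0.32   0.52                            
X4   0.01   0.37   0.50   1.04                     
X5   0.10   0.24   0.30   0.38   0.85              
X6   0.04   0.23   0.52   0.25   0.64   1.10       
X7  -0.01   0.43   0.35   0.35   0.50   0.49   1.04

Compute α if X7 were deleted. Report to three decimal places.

α = 0.719

Remaining items: X1, X2, X3, X4, X5, X6 (k = 6).
sum of item variances = 0.52 + 1.19 + 0.52 + 1.04 + 0.85 + 1.10 = 5.22
σ²_T = 5.22 + 2 × 3.90 = 13.02
α (item deleted) = (6/5)·(1 − 5.22/13.02) = 0.719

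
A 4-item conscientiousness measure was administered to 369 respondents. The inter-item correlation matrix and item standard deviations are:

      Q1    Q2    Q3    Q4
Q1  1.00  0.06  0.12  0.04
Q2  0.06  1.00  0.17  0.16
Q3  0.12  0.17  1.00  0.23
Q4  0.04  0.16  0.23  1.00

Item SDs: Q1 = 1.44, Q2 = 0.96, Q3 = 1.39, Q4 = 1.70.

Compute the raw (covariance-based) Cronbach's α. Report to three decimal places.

Cronbach's α = 0.361

Σσ²ᵢ = 1.44² + 0.96² + 1.39² + 1.70² = 7.8173
Covariances σ_ij = r_ij · s_i · s_j:
  σ(Q1,Q2) = 0.06 × 1.44 × 0.96 = 0.0829
  σ(Q1,Q3) = 0.12 × 1.44 × 1.39 = 0.2402
  σ(Q1,Q4) = 0.04 × 1.44 × 1.70 = 0.0979
  σ(Q2,Q3) = 0.17 × 0.96 × 1.39 = 0.2268
  σ(Q2,Q4) = 0.16 × 0.96 × 1.70 = 0.2611
  σ(Q3,Q4) = 0.23 × 1.39 × 1.70 = 0.5435
σ²_T = Σσ²ᵢ + 2·Σσ_ij = 7.8173 + 2 × 1.4524 = 10.7221
α = (4/3)·(1 − 7.8173/10.7221) = 0.361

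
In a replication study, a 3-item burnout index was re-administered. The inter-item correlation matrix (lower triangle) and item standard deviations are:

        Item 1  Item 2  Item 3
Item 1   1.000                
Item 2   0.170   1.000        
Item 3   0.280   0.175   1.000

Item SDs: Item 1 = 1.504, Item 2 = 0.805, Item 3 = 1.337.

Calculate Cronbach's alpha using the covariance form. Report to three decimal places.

Σσ²ᵢ = 1.504² + 0.805² + 1.337² = 4.6976
Covariances σ_ij = r_ij · s_i · s_j:
  σ(Item 1,Item 2) = 0.170 × 1.504 × 0.805 = 0.2058
  σ(Item 1,Item 3) = 0.280 × 1.504 × 1.337 = 0.5630
  σ(Item 2,Item 3) = 0.175 × 0.805 × 1.337 = 0.1883
σ²_T = Σσ²ᵢ + 2·Σσ_ij = 4.6976 + 2 × 0.9571 = 6.6118
α = (3/2)·(1 − 4.6976/6.6118) = 0.434

α = 0.434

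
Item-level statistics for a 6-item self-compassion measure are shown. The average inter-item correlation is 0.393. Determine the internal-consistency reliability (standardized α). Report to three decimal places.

α = 0.795

Standardized α = k·r̄ / (1 + (k−1)·r̄) = 6 × 0.393 / (1 + 5 × 0.393)
  = 2.3580 / 2.9650 = 0.795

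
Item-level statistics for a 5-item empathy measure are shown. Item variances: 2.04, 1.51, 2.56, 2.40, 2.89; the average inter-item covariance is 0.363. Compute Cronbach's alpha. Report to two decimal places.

ΣVar(i) = 2.04 + 1.51 + 2.56 + 2.40 + 2.89 = 11.40
Sum of the 10 distinct covariances = 10 × 0.363 = 3.630
σ²_T = ΣVar(i) + 2·Σcov = 11.40 + 2 × 3.630 = 18.660
α = (5/4)·(1 − 11.40/18.660) = 0.49

Cronbach's alpha = 0.49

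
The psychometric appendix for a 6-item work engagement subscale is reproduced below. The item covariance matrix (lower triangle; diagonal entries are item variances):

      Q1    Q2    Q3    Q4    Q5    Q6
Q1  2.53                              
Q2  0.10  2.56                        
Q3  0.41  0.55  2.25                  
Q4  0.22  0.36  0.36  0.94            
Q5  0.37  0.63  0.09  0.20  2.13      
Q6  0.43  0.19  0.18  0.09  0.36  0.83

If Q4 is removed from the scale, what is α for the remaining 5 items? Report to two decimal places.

Remaining items: Q1, Q2, Q3, Q5, Q6 (k = 5).
Σσ²ᵢ = 2.53 + 2.56 + 2.25 + 2.13 + 0.83 = 10.30
σ²_total = 10.30 + 2 × 3.31 = 16.92
α (item deleted) = (5/4)·(1 − 10.30/16.92) = 0.49

α = 0.49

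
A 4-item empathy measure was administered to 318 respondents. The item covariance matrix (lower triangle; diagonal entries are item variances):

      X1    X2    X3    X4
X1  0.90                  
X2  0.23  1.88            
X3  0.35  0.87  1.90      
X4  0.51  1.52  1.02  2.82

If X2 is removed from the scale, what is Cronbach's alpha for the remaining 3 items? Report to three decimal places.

Remaining items: X1, X3, X4 (k = 3).
ΣVar(i) = 0.90 + 1.90 + 2.82 = 5.62
Var(T) = 5.62 + 2 × 1.88 = 9.38
α (item deleted) = (3/2)·(1 − 5.62/9.38) = 0.601

α = 0.601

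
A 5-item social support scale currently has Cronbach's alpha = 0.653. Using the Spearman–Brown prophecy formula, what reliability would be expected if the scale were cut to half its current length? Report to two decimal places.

predicted reliability = 0.48

Length factor m = 1/2
α' = m·α / (1 − (1−m)·α)
   = 1/2 × 0.653 / (1 − (1 − 1/2) × 0.653)
   = 0.3265 / 0.6735 = 0.48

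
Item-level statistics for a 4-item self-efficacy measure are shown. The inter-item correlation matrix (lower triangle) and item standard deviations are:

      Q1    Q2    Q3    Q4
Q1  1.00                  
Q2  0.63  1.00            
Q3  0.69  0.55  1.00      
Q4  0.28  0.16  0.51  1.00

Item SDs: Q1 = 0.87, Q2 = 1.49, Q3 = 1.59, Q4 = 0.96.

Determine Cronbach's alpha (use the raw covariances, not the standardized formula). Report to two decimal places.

Σσ²ᵢ = 0.87² + 1.49² + 1.59² + 0.96² = 6.4267
Covariances σ_ij = r_ij · s_i · s_j:
  σ(Q1,Q2) = 0.63 × 0.87 × 1.49 = 0.8167
  σ(Q1,Q3) = 0.69 × 0.87 × 1.59 = 0.9545
  σ(Q1,Q4) = 0.28 × 0.87 × 0.96 = 0.2339
  σ(Q2,Q3) = 0.55 × 1.49 × 1.59 = 1.3030
  σ(Q2,Q4) = 0.16 × 1.49 × 0.96 = 0.2289
  σ(Q3,Q4) = 0.51 × 1.59 × 0.96 = 0.7785
σ²_T = Σσ²ᵢ + 2·Σσ_ij = 6.4267 + 2 × 4.3155 = 15.0577
α = (4/3)·(1 − 6.4267/15.0577) = 0.76

Cronbach's alpha = 0.76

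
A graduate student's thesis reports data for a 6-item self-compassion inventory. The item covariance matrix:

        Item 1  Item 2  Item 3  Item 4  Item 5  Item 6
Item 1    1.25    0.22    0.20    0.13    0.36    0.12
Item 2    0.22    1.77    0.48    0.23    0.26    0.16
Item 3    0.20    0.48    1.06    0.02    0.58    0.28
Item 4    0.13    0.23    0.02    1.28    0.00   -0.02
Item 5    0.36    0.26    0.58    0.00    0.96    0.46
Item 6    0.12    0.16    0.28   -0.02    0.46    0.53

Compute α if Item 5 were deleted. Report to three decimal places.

α = 0.477

Remaining items: Item 1, Item 2, Item 3, Item 4, Item 6 (k = 5).
Σσ²ᵢ = 1.25 + 1.77 + 1.06 + 1.28 + 0.53 = 5.89
σ²_total = 5.89 + 2 × 1.82 = 9.53
α (item deleted) = (5/4)·(1 − 5.89/9.53) = 0.477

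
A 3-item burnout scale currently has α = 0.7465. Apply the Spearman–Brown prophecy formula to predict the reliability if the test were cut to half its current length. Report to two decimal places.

Length factor m = 1/2
α' = m·α / (1 − (1−m)·α)
   = 1/2 × 0.7465 / (1 − (1 − 1/2) × 0.7465)
   = 0.3733 / 0.6267 = 0.60

predicted reliability = 0.60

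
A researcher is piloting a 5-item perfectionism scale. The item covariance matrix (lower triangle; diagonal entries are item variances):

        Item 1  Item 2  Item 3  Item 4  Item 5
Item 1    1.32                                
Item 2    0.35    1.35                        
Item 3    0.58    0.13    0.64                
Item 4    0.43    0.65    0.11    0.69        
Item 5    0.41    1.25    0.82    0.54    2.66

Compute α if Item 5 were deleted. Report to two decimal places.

Remaining items: Item 1, Item 2, Item 3, Item 4 (k = 4).
Σσ²ᵢ = 1.32 + 1.35 + 0.64 + 0.69 = 4.00
total variance = 4.00 + 2 × 2.25 = 8.50
α (item deleted) = (4/3)·(1 − 4.00/8.50) = 0.71

α = 0.71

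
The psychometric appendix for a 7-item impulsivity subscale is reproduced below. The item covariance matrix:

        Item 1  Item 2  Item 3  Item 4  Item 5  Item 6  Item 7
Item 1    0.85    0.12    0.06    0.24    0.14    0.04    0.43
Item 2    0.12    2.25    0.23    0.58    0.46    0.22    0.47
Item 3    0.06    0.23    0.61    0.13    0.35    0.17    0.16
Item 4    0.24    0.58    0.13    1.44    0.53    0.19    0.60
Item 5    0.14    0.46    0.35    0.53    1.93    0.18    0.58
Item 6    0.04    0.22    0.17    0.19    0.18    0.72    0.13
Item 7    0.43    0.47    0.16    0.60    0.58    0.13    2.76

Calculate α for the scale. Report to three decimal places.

α = 0.621

sum of item variances = 0.85 + 2.25 + 0.61 + 1.44 + 1.93 + 0.72 + 2.76 = 10.56
Σ_{i<j} σ_ij = 6.01
total variance = 10.56 + 2 × 6.01 = 22.58
α = (k/(k−1))·(1 − sum of item variances/total variance) = (7/6)·(1 − 10.56/22.58) = 0.621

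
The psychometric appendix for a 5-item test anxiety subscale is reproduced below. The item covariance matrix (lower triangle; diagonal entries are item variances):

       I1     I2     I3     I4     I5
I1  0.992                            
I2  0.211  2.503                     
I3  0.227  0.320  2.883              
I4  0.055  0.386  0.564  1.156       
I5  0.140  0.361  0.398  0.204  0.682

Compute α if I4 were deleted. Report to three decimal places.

α = 0.426

Remaining items: I1, I2, I3, I5 (k = 4).
ΣVar(i) = 0.992 + 2.503 + 2.883 + 0.682 = 7.060
total variance = 7.060 + 2 × 1.657 = 10.374
α (item deleted) = (4/3)·(1 − 7.060/10.374) = 0.426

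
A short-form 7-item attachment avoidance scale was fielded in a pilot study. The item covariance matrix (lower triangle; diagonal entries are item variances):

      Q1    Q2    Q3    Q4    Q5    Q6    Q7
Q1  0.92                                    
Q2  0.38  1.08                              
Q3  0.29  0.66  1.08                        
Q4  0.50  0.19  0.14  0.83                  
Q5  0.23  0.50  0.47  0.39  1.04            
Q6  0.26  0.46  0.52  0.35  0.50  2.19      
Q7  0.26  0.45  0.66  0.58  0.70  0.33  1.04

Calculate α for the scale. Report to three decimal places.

Σσᵢ² = 0.92 + 1.08 + 1.08 + 0.83 + 1.04 + 2.19 + 1.04 = 8.18
Σ_{i<j} σ_ij = 8.82
total variance = 8.18 + 2 × 8.82 = 25.82
α = (k/(k−1))·(1 − Σσᵢ²/total variance) = (7/6)·(1 − 8.18/25.82) = 0.797

α = 0.797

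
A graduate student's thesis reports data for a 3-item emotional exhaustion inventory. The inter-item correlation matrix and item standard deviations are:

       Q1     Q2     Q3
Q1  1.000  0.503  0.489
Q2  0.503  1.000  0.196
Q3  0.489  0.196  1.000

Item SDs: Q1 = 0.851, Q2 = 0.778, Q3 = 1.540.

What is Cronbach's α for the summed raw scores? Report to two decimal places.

Σσ²ᵢ = 0.851² + 0.778² + 1.540² = 3.7011
Covariances σ_ij = r_ij · s_i · s_j:
  σ(Q1,Q2) = 0.503 × 0.851 × 0.778 = 0.3330
  σ(Q1,Q3) = 0.489 × 0.851 × 1.540 = 0.6409
  σ(Q2,Q3) = 0.196 × 0.778 × 1.540 = 0.2348
σ²_T = Σσ²ᵢ + 2·Σσ_ij = 3.7011 + 2 × 1.2087 = 6.1185
α = (3/2)·(1 − 3.7011/6.1185) = 0.59

Cronbach's α = 0.59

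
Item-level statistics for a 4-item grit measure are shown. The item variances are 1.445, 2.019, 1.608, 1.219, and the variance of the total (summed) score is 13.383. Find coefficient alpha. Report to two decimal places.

sum of item variances = 1.445 + 2.019 + 1.608 + 1.219 = 6.291
α = (k/(k−1))·(1 − sum of item variances/σ²_T) = (4/3)·(1 − 6.291/13.383) = 0.71

coefficient alpha = 0.71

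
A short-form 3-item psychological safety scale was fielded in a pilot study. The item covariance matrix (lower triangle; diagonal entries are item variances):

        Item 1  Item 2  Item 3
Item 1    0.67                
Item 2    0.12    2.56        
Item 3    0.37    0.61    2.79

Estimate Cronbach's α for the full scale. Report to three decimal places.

Cronbach's α = 0.401

ΣVar(i) = 0.67 + 2.56 + 2.79 = 6.02
Σ_{i<j} σ_ij = 1.10
total variance = 6.02 + 2 × 1.10 = 8.22
α = (k/(k−1))·(1 − ΣVar(i)/total variance) = (3/2)·(1 − 6.02/8.22) = 0.401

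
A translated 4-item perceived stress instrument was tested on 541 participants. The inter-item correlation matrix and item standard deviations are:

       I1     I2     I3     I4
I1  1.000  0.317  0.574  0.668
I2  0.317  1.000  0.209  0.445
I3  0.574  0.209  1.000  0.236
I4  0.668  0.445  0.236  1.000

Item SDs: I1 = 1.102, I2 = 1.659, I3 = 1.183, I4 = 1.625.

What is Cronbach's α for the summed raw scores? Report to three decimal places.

Σσ²ᵢ = 1.102² + 1.659² + 1.183² + 1.625² = 8.0068
Covariances σ_ij = r_ij · s_i · s_j:
  σ(I1,I2) = 0.317 × 1.102 × 1.659 = 0.5795
  σ(I1,I3) = 0.574 × 1.102 × 1.183 = 0.7483
  σ(I1,I4) = 0.668 × 1.102 × 1.625 = 1.1962
  σ(I2,I3) = 0.209 × 1.659 × 1.183 = 0.4102
  σ(I2,I4) = 0.445 × 1.659 × 1.625 = 1.1997
  σ(I3,I4) = 0.236 × 1.183 × 1.625 = 0.4537
σ²_T = Σσ²ᵢ + 2·Σσ_ij = 8.0068 + 2 × 4.5876 = 17.1820
α = (4/3)·(1 − 8.0068/17.1820) = 0.712

α = 0.712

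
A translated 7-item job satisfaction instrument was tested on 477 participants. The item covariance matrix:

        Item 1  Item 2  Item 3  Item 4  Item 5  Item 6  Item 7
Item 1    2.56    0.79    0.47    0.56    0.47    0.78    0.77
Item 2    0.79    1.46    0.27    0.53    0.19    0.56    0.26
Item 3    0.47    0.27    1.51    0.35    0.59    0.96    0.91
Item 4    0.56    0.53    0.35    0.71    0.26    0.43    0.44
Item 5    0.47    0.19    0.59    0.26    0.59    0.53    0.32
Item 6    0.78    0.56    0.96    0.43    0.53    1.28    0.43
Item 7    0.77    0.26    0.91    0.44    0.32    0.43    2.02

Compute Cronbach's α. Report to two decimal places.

Σσᵢ² = 2.56 + 1.46 + 1.51 + 0.71 + 0.59 + 1.28 + 2.02 = 10.13
Sum of off-diagonal covariances = 10.87
Var(T) = 10.13 + 2 × 10.87 = 31.87
α = (k/(k−1))·(1 − Σσᵢ²/Var(T)) = (7/6)·(1 − 10.13/31.87) = 0.80

Cronbach's α = 0.80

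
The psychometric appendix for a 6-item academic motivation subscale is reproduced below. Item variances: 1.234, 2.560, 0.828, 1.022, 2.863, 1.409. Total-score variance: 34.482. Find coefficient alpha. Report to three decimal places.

sum of item variances = 1.234 + 2.560 + 0.828 + 1.022 + 2.863 + 1.409 = 9.916
α = (k/(k−1))·(1 − sum of item variances/total variance) = (6/5)·(1 − 9.916/34.482) = 0.855

coefficient alpha = 0.855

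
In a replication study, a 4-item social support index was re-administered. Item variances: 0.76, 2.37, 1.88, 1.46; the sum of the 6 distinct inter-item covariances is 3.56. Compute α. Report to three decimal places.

ΣVar(i) = 0.76 + 2.37 + 1.88 + 1.46 = 6.47
Sum of distinct covariances = 3.56
total variance = ΣVar(i) + 2·Σcov = 6.47 + 2 × 3.56 = 13.59
α = (4/3)·(1 − 6.47/13.59) = 0.699

α = 0.699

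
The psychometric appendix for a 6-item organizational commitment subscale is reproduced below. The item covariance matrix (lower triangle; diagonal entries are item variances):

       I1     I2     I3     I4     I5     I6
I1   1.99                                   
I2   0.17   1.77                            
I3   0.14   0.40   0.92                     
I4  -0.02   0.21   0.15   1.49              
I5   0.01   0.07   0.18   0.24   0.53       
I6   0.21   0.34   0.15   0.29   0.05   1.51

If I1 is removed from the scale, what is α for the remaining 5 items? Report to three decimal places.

Remaining items: I2, I3, I4, I5, I6 (k = 5).
Σσ²ᵢ = 1.77 + 0.92 + 1.49 + 0.53 + 1.51 = 6.22
σ²_total = 6.22 + 2 × 2.08 = 10.38
α (item deleted) = (5/4)·(1 − 6.22/10.38) = 0.501

α = 0.501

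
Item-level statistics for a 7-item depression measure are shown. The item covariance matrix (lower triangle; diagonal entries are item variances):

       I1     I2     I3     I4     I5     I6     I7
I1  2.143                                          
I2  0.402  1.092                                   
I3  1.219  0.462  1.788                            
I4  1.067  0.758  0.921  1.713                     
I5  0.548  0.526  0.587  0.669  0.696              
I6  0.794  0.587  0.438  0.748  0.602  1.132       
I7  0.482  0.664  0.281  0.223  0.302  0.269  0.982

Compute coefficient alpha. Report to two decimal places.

α = 0.85

Σσ²ᵢ = 2.143 + 1.092 + 1.788 + 1.713 + 0.696 + 1.132 + 0.982 = 9.546
Sum of the distinct covariances = 12.549
total variance = 9.546 + 2 × 12.549 = 34.644
α = (k/(k−1))·(1 − Σσ²ᵢ/total variance) = (7/6)·(1 − 9.546/34.644) = 0.85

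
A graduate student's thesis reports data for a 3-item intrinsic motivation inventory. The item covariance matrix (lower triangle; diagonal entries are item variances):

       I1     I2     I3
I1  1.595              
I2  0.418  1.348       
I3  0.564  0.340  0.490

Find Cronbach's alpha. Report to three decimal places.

Σσᵢ² = 1.595 + 1.348 + 0.490 = 3.433
Sum of the distinct covariances = 1.322
total variance = 3.433 + 2 × 1.322 = 6.077
α = (k/(k−1))·(1 − Σσᵢ²/total variance) = (3/2)·(1 − 3.433/6.077) = 0.653

Cronbach's alpha = 0.653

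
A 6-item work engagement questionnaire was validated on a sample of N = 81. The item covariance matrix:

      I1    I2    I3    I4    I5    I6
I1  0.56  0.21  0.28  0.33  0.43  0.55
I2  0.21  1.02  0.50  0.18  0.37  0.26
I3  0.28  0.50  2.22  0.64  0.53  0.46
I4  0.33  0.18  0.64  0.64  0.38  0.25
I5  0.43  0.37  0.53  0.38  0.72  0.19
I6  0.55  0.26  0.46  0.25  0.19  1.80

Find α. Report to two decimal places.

α = 0.74

Σσ²ᵢ = 0.56 + 1.02 + 2.22 + 0.64 + 0.72 + 1.80 = 6.96
Sum of the distinct covariances = 5.56
σ²_total = 6.96 + 2 × 5.56 = 18.08
α = (k/(k−1))·(1 − Σσ²ᵢ/σ²_total) = (6/5)·(1 − 6.96/18.08) = 0.74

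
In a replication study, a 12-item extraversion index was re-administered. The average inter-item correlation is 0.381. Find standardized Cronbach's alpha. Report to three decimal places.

α = 0.881

Standardized α = k·r̄ / (1 + (k−1)·r̄) = 12 × 0.381 / (1 + 11 × 0.381)
  = 4.5720 / 5.1910 = 0.881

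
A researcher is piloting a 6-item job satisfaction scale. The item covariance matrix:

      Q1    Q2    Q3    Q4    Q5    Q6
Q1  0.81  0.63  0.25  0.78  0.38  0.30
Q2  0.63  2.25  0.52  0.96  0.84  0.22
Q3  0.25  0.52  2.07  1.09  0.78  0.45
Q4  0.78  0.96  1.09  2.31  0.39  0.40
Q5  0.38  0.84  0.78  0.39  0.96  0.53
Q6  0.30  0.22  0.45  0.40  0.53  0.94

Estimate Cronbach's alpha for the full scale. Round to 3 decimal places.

sum of item variances = 0.81 + 2.25 + 2.07 + 2.31 + 0.96 + 0.94 = 9.34
Σ_{i<j} σ_ij = 8.52
total variance = 9.34 + 2 × 8.52 = 26.38
α = (k/(k−1))·(1 − sum of item variances/total variance) = (6/5)·(1 − 9.34/26.38) = 0.775

Cronbach's alpha = 0.775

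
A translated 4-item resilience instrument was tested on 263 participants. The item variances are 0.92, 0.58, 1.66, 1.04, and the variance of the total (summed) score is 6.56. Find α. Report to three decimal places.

α = 0.480

Σσ²ᵢ = 0.92 + 0.58 + 1.66 + 1.04 = 4.20
α = (k/(k−1))·(1 − Σσ²ᵢ/Var(T)) = (4/3)·(1 − 4.20/6.56) = 0.480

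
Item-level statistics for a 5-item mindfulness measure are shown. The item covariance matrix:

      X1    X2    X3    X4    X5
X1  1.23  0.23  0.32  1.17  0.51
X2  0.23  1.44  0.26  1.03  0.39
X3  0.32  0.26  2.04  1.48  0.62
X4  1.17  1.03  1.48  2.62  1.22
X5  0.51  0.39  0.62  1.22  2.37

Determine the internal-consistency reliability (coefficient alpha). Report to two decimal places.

Σσᵢ² = 1.23 + 1.44 + 2.04 + 2.62 + 2.37 = 9.70
Σ_{i<j} σ_ij = 7.23
σ²_T = 9.70 + 2 × 7.23 = 24.16
α = (k/(k−1))·(1 − Σσᵢ²/σ²_T) = (5/4)·(1 − 9.70/24.16) = 0.75

coefficient alpha = 0.75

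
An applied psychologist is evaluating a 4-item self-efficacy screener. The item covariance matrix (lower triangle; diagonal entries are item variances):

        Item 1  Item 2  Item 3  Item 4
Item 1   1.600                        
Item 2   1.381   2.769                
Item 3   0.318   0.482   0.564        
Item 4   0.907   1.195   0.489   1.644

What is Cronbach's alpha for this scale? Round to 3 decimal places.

Cronbach's alpha = 0.789

sum of item variances = 1.600 + 2.769 + 0.564 + 1.644 = 6.577
Sum of off-diagonal covariances = 4.772
Var(T) = 6.577 + 2 × 4.772 = 16.121
α = (k/(k−1))·(1 − sum of item variances/Var(T)) = (4/3)·(1 − 6.577/16.121) = 0.789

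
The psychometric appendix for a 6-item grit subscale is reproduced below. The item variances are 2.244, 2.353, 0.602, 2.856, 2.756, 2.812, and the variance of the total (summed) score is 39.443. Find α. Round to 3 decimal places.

α = 0.786

Σσ²ᵢ = 2.244 + 2.353 + 0.602 + 2.856 + 2.756 + 2.812 = 13.623
α = (k/(k−1))·(1 − Σσ²ᵢ/total variance) = (6/5)·(1 − 13.623/39.443) = 0.786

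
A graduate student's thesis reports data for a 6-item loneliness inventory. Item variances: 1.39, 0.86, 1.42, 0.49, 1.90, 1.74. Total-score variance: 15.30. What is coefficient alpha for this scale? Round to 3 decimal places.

α = 0.588

sum of item variances = 1.39 + 0.86 + 1.42 + 0.49 + 1.90 + 1.74 = 7.80
α = (k/(k−1))·(1 − sum of item variances/σ²_total) = (6/5)·(1 − 7.80/15.30) = 0.588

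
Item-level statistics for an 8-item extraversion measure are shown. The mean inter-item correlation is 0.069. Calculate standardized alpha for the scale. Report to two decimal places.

Standardized α = k·r̄ / (1 + (k−1)·r̄) = 8 × 0.069 / (1 + 7 × 0.069)
  = 0.5520 / 1.4830 = 0.37

α = 0.37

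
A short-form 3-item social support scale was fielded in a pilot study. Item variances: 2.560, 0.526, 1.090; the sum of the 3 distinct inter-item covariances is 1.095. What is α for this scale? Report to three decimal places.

α = 0.516

ΣVar(i) = 2.560 + 0.526 + 1.090 = 4.176
Sum of distinct covariances = 1.095
σ²_T = ΣVar(i) + 2·Σcov = 4.176 + 2 × 1.095 = 6.366
α = (3/2)·(1 − 4.176/6.366) = 0.516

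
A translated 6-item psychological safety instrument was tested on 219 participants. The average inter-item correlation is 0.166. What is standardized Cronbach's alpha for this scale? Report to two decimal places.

Standardized α = k·r̄ / (1 + (k−1)·r̄) = 6 × 0.166 / (1 + 5 × 0.166)
  = 0.9960 / 1.8300 = 0.54

standardized Cronbach's alpha = 0.54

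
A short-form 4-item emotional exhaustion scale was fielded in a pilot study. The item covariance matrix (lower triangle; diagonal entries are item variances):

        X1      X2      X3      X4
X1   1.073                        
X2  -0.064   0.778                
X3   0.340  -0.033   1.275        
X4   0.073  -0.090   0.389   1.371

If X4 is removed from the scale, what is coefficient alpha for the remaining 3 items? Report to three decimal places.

Remaining items: X1, X2, X3 (k = 3).
Σσᵢ² = 1.073 + 0.778 + 1.275 = 3.126
σ²_T = 3.126 + 2 × 0.243 = 3.612
α (item deleted) = (3/2)·(1 − 3.126/3.612) = 0.202

α = 0.202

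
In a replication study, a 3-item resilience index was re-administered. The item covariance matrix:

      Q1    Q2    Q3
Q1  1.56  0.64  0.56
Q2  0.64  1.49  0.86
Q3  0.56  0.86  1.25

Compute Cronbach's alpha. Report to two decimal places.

Σσᵢ² = 1.56 + 1.49 + 1.25 = 4.30
Σ_{i<j} σ_ij = 2.06
Var(T) = 4.30 + 2 × 2.06 = 8.42
α = (k/(k−1))·(1 − Σσᵢ²/Var(T)) = (3/2)·(1 − 4.30/8.42) = 0.73

Cronbach's alpha = 0.73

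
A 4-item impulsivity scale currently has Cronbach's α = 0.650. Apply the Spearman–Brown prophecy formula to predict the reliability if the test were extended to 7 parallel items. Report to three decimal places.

Length factor m = 7/4 = 1.7500
α' = m·α / (1 + (m−1)·α)
   = 7/4 × 0.650 / (1 + (7/4 − 1) × 0.650)
   = 1.1375 / 1.4875 = 0.765

predicted reliability = 0.765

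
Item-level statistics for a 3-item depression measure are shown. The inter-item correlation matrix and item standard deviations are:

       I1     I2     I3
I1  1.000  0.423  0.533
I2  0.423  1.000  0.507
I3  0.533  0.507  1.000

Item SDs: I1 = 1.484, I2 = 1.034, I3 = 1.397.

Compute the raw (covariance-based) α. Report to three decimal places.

α = 0.732

Σσ²ᵢ = 1.484² + 1.034² + 1.397² = 5.2230
Covariances σ_ij = r_ij · s_i · s_j:
  σ(I1,I2) = 0.423 × 1.484 × 1.034 = 0.6491
  σ(I1,I3) = 0.533 × 1.484 × 1.397 = 1.1050
  σ(I2,I3) = 0.507 × 1.034 × 1.397 = 0.7324
σ²_T = Σσ²ᵢ + 2·Σσ_ij = 5.2230 + 2 × 2.4865 = 10.1960
α = (3/2)·(1 − 5.2230/10.1960) = 0.732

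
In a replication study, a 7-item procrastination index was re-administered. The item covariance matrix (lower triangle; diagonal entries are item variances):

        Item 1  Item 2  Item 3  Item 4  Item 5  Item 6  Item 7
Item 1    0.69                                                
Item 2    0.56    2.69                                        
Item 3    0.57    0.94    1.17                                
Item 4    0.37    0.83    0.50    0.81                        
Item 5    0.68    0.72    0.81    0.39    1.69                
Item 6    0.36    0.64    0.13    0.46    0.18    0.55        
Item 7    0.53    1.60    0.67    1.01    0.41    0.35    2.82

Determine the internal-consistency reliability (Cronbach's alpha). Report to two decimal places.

α = 0.83

sum of item variances = 0.69 + 2.69 + 1.17 + 0.81 + 1.69 + 0.55 + 2.82 = 10.42
Sum of off-diagonal covariances = 12.71
Var(T) = 10.42 + 2 × 12.71 = 35.84
α = (k/(k−1))·(1 − sum of item variances/Var(T)) = (7/6)·(1 − 10.42/35.84) = 0.83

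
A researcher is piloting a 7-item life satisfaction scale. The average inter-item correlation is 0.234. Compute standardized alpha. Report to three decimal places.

standardized alpha = 0.681

Standardized α = k·r̄ / (1 + (k−1)·r̄) = 7 × 0.234 / (1 + 6 × 0.234)
  = 1.6380 / 2.4040 = 0.681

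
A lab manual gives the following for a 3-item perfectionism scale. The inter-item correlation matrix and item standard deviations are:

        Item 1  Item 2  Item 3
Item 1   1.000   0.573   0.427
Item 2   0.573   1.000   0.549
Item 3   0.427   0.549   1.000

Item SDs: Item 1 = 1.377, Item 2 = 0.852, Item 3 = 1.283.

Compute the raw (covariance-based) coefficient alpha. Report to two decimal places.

Σσ²ᵢ = 1.377² + 0.852² + 1.283² = 4.2681
Covariances σ_ij = r_ij · s_i · s_j:
  σ(Item 1,Item 2) = 0.573 × 1.377 × 0.852 = 0.6722
  σ(Item 1,Item 3) = 0.427 × 1.377 × 1.283 = 0.7544
  σ(Item 2,Item 3) = 0.549 × 0.852 × 1.283 = 0.6001
σ²_T = Σσ²ᵢ + 2·Σσ_ij = 4.2681 + 2 × 2.0267 = 8.3215
α = (3/2)·(1 − 4.2681/8.3215) = 0.73

coefficient alpha = 0.73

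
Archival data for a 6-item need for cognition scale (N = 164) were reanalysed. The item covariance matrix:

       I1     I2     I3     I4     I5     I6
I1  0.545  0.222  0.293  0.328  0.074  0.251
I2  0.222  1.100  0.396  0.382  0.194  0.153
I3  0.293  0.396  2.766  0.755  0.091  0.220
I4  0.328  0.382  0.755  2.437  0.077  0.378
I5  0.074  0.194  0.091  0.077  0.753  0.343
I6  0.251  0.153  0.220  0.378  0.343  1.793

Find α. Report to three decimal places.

α = 0.563

Σσᵢ² = 0.545 + 1.100 + 2.766 + 2.437 + 0.753 + 1.793 = 9.394
Σ_{i<j} σ_ij = 4.157
σ²_total = 9.394 + 2 × 4.157 = 17.708
α = (k/(k−1))·(1 − Σσᵢ²/σ²_total) = (6/5)·(1 − 9.394/17.708) = 0.563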